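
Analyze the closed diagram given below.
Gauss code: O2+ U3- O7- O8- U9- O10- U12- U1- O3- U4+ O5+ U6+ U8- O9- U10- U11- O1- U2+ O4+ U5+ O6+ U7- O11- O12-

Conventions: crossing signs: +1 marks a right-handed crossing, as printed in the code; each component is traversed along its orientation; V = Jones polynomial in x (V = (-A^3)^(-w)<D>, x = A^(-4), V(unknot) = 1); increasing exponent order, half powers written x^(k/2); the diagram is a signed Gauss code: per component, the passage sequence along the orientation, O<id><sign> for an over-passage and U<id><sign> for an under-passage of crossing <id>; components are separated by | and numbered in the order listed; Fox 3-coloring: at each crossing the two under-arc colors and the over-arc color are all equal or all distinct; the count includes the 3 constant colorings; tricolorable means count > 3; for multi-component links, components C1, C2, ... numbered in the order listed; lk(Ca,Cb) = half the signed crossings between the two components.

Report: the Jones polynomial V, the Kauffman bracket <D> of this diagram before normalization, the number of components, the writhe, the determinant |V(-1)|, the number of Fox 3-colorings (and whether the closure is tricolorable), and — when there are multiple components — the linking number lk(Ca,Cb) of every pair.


Jones polynomial: V(x) = -x^-8 + 2x^-7 - 3x^-6 + 4x^-5 - 5x^-4 + 5x^-3 - 3x^-2 + 3x^-1 - 1
<D> = -A^-12 + 3A^-8 - 3A^-4 + 5 - 5A^4 + 4A^8 - 3A^12 + 2A^16 - A^20; writhe -4
components 1, writhe -4 (12 crossings)
3-colorings: 9 of 3^12, det 27 — tricolorable
note: |V(-1)| = 27: so tricolorable, since 3 divides 27


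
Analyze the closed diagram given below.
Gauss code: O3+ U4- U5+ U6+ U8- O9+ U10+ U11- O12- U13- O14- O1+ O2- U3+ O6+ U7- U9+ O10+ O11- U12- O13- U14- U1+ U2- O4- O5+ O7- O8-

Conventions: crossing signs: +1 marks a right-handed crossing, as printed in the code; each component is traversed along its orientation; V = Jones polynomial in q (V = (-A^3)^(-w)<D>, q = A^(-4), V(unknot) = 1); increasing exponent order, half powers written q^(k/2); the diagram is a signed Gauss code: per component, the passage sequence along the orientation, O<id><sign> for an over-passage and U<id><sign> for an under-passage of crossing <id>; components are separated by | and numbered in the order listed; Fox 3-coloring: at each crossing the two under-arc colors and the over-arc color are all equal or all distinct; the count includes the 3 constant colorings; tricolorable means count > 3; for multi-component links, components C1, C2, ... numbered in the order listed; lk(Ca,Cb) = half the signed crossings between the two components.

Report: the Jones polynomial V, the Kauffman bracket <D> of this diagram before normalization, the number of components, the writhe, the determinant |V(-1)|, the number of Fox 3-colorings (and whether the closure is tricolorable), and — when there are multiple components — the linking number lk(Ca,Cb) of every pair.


Jones polynomial: V(q) = 1
<D> = A^-6; writhe -2
components 1, writhe -2 (14 crossings)
3-colorings: 3 of 3^14, det 1 — not tricolorable
note: w = -2 shifts under R1 moves; the (-A^3)^(2) factor cancels that in V


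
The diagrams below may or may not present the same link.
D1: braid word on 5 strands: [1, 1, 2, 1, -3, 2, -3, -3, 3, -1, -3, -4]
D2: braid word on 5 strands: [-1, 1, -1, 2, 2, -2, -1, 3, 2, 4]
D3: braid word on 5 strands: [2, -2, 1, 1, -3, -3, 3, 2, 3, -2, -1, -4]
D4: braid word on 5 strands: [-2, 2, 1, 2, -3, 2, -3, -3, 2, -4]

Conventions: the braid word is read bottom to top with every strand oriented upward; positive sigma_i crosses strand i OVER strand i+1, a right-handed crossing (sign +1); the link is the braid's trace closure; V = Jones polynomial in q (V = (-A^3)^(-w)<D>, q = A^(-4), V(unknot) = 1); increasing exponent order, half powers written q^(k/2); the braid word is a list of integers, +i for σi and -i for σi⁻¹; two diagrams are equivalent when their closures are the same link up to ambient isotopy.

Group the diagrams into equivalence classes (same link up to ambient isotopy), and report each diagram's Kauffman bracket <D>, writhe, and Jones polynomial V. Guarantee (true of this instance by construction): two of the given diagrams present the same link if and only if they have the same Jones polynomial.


classes: {D1, D4} | {D2} | {D3}
V(D1) = -q^-3 + 2q^-2 - 2q^-1 + 3 - 2q + 2q^2 - q^3  [12 crossings, <D> = -A^-12 + 2A^-8 - 2A^-4 + 3 - 2A^4 + 2A^8 - A^12, w = 0]
V(D2) = q^-2 - q^-1 + 1 - q + q^2  [10 crossings, <D> = A^-2 - A^2 + A^6 - A^10 + A^14, w = +2]
D3 (bracket 1; 12 crossings at w = 0): V = 1
V(D4) = -q^-3 + 2q^-2 - 2q^-1 + 3 - 2q + 2q^2 - q^3  [10 crossings, <D> = -A^-12 + 2A^-8 - 2A^-4 + 3 - 2A^4 + 2A^8 - A^12, w = 0]
note: 3 values of V(q) split the 4 diagrams


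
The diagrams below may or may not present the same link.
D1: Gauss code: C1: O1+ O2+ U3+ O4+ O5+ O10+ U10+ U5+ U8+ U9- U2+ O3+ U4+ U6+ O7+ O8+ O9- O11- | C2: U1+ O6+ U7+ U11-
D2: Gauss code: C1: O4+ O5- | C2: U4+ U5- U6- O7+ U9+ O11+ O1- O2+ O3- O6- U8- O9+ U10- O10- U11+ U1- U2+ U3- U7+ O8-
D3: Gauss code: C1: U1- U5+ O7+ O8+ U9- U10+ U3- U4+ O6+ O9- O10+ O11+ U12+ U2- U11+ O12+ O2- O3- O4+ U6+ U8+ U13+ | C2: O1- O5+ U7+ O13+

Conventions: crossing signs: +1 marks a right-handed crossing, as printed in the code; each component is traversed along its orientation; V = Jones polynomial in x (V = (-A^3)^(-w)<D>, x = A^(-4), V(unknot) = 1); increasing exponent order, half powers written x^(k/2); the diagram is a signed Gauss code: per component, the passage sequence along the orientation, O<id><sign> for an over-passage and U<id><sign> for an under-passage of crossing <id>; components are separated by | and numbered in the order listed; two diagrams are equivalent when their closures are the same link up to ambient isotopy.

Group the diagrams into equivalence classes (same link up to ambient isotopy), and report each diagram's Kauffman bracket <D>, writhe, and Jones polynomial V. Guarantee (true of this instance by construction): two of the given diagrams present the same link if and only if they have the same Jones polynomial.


classes: {D1} | {D2} | {D3}
V(D1) = -x^(3/2) - 2x^(7/2) + x^(9/2) - x^(11/2) + x^(13/2)  [11 crossings, <D> = -A^-5 + A^-1 - A^3 + 2A^7 + A^15, w = +7]
V(D2) = -x^(-5/2) - x^(5/2)  (w -1, c 11, <D> = A^-13 + A^7)
D3 (bracket A^5 + A^13; 13 crossings at w = +5): V = -x^(1/2) - x^(5/2)
note: 3 values of V(x) split the 3 diagrams


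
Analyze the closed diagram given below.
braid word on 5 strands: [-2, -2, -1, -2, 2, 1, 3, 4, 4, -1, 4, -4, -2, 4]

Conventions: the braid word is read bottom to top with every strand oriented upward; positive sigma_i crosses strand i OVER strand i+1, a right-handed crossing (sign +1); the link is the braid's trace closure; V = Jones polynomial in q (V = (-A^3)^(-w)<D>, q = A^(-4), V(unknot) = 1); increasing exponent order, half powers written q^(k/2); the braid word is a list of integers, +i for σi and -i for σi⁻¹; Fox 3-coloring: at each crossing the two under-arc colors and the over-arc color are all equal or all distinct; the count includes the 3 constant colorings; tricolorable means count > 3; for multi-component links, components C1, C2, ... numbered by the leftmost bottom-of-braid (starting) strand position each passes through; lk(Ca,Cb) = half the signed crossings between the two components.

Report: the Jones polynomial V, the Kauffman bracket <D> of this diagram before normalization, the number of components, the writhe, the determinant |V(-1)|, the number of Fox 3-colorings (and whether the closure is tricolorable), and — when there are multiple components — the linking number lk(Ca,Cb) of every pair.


Jones polynomial: V(q) = -q^-3 + q^-2 - q^-1 + 3 - q + q^2 - q^3
<D> = -A^-12 + A^-8 - A^-4 + 3 - A^4 + A^8 - A^12; writhe 0
components 1, writhe 0 (14 crossings)
3-colorings: 27 of 3^14, det 9 — tricolorable
note: |V(-1)| = 9: so tricolorable, since 3 divides 9


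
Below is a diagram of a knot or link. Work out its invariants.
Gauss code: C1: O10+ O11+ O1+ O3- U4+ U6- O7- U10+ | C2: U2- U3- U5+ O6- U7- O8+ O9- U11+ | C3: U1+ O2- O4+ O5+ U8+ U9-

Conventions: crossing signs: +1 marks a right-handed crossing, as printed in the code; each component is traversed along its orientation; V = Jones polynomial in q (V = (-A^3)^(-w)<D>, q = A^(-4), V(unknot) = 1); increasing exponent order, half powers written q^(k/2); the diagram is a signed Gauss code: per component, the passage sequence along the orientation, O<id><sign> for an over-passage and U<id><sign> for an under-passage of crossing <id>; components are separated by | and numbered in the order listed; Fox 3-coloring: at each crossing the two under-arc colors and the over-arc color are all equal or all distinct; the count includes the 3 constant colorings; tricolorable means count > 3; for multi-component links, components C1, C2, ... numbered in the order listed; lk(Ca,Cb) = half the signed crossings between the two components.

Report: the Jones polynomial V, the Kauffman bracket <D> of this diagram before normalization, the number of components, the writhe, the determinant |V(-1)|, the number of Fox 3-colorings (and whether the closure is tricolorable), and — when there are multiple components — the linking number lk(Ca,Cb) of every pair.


Jones polynomial: V(q) = q^-2 + 2 + q^2
<D> = -A^-5 - 2A^3 - A^11; writhe +1
components 3, writhe +1 (11 crossings)
linking number lk(C1,C2) = -1
lk(C1,C3): +1
lk(C2,C3) = 0
3-colorings: 3 of 3^11, det 4 — not tricolorable
note: span 4 respects span(V) <= c + mu - 1 = 13 for this 3-component diagram


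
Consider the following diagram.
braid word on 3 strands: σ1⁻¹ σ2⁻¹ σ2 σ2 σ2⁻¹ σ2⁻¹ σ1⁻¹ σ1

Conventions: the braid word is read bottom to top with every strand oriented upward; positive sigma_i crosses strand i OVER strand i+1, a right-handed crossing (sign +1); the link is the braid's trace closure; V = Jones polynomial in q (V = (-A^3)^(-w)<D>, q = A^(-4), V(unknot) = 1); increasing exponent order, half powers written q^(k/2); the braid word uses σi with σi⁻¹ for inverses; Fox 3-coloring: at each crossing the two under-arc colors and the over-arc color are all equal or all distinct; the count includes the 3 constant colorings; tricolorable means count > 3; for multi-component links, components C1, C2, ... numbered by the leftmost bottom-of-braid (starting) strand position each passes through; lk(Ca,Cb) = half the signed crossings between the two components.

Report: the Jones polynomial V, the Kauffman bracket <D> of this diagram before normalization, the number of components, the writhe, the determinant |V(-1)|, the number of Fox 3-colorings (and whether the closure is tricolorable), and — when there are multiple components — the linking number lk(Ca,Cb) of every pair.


V(q) = 1
bracket: A^-6, w = -2
1 component, writhe -2, over 8 crossings
det 1, colorings 3 of 3^8 — not tricolorable
observation: inverse pairs cancel, leaving σ1⁻¹ σ2⁻¹


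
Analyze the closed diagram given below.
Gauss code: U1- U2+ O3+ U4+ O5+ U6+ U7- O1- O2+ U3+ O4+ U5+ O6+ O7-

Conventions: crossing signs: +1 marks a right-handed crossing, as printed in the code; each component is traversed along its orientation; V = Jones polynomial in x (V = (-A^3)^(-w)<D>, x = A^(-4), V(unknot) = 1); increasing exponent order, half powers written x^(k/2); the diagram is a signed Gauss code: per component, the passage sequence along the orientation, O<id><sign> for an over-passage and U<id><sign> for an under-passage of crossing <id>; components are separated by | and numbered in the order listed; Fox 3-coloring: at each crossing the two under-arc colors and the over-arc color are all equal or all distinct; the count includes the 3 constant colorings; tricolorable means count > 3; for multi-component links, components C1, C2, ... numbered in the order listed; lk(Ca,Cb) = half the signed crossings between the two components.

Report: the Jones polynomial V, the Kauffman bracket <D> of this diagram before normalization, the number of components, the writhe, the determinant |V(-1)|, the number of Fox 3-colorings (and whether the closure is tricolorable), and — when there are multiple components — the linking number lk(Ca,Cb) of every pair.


V(x) = x + x^3 - x^4
bracket: A^-7 - A^-3 - A^5, w = +3
1 component, writhe +3, over 7 crossings
det 3, colorings 9 of 3^7 — tricolorable
observation: |V(-1)| = 3: so tricolorable, since 3 divides 3


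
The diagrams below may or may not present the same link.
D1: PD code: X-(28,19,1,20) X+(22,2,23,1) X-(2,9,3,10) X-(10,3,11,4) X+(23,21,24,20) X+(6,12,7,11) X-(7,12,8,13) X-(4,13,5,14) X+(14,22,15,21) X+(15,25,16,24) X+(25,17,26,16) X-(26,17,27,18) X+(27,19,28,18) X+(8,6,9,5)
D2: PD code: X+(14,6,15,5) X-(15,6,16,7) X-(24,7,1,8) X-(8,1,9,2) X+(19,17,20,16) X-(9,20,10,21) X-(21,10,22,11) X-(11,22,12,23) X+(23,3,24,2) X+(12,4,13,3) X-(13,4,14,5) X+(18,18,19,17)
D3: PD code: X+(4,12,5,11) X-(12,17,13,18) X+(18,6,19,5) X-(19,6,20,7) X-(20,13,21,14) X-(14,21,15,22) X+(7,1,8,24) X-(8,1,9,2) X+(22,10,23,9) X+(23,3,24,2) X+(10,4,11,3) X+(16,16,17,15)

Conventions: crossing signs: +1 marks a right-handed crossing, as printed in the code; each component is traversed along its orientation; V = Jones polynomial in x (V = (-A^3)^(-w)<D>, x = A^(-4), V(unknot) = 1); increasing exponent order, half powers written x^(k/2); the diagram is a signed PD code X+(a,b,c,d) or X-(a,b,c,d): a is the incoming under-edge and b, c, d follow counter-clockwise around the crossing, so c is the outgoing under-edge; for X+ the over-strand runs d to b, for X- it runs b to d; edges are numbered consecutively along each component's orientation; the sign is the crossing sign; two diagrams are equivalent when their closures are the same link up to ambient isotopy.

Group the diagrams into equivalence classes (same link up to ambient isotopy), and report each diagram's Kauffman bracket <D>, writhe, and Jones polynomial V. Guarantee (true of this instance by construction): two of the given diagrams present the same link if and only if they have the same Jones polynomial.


classes: {D1, D3} | {D2}
V(D1) = -x^-3 + x^-2 - x^-1 + 3 - x + x^2 - x^3  [14 crossings, <D> = -A^-6 + A^-2 - A^2 + 3A^6 - A^10 + A^14 - A^18, w = +2]
V(D2) = -x^-4 + x^-3 + x^-1  (w -2, c 12, <D> = A^-2 + A^6 - A^10)
V(D3) = -x^-3 + x^-2 - x^-1 + 3 - x + x^2 - x^3  [12 crossings, <D> = -A^-6 + A^-2 - A^2 + 3A^6 - A^10 + A^14 - A^18, w = +2]
note: V(x) takes 2 values over 3 diagrams, fixing the grouping


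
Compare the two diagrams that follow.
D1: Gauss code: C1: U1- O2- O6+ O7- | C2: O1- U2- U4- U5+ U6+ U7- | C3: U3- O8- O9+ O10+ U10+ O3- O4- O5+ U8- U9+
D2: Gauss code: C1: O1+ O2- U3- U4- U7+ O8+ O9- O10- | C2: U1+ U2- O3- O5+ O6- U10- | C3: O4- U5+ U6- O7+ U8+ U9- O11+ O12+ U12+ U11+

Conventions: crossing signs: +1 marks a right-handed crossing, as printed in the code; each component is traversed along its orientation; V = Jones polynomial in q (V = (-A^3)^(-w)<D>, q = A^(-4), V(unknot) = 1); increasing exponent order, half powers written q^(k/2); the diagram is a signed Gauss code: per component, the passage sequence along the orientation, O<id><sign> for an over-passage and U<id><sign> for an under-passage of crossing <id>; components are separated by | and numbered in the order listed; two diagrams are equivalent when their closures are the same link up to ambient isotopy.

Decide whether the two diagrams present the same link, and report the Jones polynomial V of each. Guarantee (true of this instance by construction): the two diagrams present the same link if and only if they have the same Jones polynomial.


equivalent: yes
D1 (bracket A^-6 + A^-2 + A^2 + A^6; 10 crossings at w = -2): V = q^-3 + q^-2 + q^-1 + 1
V(D2) = q^-3 + q^-2 + q^-1 + 1  [12 crossings, <D> = 1 + A^4 + A^8 + A^12, w = 0]
observation: all 2 diagrams share one V(q), hence one class


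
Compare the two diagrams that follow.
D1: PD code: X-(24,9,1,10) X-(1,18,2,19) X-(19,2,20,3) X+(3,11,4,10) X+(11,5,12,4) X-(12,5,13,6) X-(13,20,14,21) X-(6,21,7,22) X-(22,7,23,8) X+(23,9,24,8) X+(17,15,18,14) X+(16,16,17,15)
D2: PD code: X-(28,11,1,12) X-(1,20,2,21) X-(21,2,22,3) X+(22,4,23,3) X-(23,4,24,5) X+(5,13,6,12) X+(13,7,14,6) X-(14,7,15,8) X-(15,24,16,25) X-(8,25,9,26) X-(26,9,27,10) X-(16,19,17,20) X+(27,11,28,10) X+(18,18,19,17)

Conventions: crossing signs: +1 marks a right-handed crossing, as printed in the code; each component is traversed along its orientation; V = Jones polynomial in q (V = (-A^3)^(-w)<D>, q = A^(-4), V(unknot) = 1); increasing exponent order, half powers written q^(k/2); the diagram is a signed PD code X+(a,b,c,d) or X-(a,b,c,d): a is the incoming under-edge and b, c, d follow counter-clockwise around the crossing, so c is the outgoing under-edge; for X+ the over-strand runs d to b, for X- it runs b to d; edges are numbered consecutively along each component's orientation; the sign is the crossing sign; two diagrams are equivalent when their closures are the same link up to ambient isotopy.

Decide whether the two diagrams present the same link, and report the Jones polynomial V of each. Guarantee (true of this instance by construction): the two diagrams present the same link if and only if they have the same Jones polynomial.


equivalent: yes
V(D1) = -q^-6 + q^-5 - q^-4 + 2q^-3 - q^-2 + q^-1  (w -2, c 12, <D> = A^-2 - A^2 + 2A^6 - A^10 + A^14 - A^18)
V(D2) = -q^-6 + q^-5 - q^-4 + 2q^-3 - q^-2 + q^-1  (w -4, c 14, <D> = A^-8 - A^-4 + 2 - A^4 + A^8 - A^12)
why: from 12 to 14 crossings by R-moves: one link, two diagrams


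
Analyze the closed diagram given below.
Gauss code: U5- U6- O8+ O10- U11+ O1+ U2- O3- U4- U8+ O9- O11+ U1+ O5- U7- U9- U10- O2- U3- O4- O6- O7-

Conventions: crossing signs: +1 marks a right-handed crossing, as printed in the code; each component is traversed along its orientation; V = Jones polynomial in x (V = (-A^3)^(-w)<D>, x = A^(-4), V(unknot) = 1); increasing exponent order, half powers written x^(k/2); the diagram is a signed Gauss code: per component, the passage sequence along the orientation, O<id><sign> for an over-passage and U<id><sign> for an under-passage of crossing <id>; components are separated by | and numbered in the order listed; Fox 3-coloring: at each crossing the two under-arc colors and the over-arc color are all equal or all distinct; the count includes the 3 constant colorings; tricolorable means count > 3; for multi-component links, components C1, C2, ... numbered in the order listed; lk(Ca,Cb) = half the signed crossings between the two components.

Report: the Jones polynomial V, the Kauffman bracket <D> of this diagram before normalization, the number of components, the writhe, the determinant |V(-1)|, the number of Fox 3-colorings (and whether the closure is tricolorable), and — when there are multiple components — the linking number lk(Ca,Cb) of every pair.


V(x) = -x^-8 + 2x^-7 - 3x^-6 + 4x^-5 - 5x^-4 + 5x^-3 - 3x^-2 + 3x^-1 - 1
bracket: A^-15 - 3A^-11 + 3A^-7 - 5A^-3 + 5A - 4A^5 + 3A^9 - 2A^13 + A^17, w = -5
1 component, writhe -5, over 11 crossings
det 27, colorings 9 of 3^11 — tricolorable
observation: w = -5 shifts under R1 moves; the (-A^3)^(5) factor cancels that in V


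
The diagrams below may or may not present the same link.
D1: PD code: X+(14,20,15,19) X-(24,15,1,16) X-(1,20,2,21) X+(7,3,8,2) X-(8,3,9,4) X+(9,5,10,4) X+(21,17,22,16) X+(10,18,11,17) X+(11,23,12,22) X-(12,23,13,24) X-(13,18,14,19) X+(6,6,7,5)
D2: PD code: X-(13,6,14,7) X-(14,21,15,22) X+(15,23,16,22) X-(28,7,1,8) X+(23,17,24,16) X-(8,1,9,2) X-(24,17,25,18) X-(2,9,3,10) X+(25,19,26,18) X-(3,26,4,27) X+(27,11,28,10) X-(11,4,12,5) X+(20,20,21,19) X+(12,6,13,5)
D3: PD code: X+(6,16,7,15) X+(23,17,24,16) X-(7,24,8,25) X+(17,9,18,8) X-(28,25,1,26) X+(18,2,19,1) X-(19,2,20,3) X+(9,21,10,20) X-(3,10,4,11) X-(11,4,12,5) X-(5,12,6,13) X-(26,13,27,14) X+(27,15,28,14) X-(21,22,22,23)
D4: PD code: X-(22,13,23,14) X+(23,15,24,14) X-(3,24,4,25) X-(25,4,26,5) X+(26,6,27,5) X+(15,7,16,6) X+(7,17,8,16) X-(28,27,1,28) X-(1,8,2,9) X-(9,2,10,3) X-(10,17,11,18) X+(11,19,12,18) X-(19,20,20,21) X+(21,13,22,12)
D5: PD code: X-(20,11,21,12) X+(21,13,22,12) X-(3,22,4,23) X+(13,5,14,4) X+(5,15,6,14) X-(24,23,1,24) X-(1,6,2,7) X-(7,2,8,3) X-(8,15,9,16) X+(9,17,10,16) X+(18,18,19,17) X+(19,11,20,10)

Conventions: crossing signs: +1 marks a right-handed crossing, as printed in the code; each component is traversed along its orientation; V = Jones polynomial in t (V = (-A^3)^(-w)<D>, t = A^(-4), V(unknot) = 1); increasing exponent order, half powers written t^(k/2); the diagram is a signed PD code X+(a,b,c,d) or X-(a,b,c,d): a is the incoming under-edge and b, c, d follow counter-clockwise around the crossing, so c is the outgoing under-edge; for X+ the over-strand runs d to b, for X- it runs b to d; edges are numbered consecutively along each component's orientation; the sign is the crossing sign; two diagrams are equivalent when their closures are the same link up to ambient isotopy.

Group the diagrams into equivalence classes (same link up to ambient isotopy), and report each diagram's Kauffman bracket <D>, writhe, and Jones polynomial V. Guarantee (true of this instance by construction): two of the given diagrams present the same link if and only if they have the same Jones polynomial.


equivalence classes: {D1} | {D2} | {D3, D4, D5}
D1 (bracket A^6; 12 crossings at w = +2): V = 1
D2 (bracket A^-2 - A^2 + 2A^6 - A^10 + A^14 - A^18; 14 crossings at w = -2): V = -t^-6 + t^-5 - t^-4 + 2t^-3 - t^-2 + t^-1
D3 (bracket -A^-18 + 2A^-14 - 2A^-10 + 3A^-6 - 2A^-2 + 2A^2 - A^6; 14 crossings at w = -2): V = -t^-3 + 2t^-2 - 2t^-1 + 3 - 2t + 2t^2 - t^3
D4 (bracket -A^-18 + 2A^-14 - 2A^-10 + 3A^-6 - 2A^-2 + 2A^2 - A^6; 14 crossings at w = -2): V = -t^-3 + 2t^-2 - 2t^-1 + 3 - 2t + 2t^2 - t^3
V(D5) = -t^-3 + 2t^-2 - 2t^-1 + 3 - 2t + 2t^2 - t^3  (w 0, c 12, <D> = -A^-12 + 2A^-8 - 2A^-4 + 3 - 2A^4 + 2A^8 - A^12)
key observation: 3 classes among 5 diagrams; unequal V(t) rules out equality


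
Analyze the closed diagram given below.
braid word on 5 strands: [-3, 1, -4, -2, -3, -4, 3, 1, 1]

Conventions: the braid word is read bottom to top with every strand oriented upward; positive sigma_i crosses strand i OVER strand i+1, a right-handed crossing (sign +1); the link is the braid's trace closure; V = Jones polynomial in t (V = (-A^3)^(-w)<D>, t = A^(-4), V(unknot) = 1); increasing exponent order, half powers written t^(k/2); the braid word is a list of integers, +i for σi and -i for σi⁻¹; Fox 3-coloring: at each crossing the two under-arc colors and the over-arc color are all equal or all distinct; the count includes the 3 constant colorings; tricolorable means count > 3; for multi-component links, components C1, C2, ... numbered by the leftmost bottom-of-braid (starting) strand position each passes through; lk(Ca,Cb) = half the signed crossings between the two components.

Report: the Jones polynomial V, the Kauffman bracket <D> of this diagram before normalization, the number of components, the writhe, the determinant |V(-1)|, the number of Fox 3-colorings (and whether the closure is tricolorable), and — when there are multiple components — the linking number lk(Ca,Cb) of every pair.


V = -t^(-3/2) - 2t^(1/2) + t^(3/2) - t^(5/2) + t^(7/2)
<D> = -A^-17 + A^-13 - A^-9 + 2A^-5 + A^3 (w = -1)
2 components over 9 crossings, w = -1
lk(C1,C2): -1
9 Fox colorings among 3^9, |V(-1)| = 6: tricolorable
why: the span of V is 5, within the link bound 9 + 2 - 1


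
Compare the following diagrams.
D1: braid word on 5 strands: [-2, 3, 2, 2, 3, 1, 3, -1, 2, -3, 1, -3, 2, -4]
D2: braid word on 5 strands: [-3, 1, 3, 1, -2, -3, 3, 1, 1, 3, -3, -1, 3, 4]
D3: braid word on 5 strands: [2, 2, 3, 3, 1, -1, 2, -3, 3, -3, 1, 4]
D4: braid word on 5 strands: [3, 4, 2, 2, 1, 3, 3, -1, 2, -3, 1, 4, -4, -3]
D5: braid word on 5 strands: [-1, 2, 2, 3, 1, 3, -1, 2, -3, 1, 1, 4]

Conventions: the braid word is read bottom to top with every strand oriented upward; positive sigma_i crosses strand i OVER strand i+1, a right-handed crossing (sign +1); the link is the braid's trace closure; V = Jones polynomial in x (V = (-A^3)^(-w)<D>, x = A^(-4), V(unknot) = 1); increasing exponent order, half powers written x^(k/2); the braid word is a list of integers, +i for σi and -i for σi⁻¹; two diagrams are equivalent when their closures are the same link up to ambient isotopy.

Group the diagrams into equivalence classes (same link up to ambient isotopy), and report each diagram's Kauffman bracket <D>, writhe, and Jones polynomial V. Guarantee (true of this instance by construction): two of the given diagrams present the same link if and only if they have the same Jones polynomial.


classes: {D1, D3, D4, D5} | {D2}
V(D1) = x - x^2 + 2x^3 - x^4 + x^5 - x^6  [14 crossings, <D> = -A^-12 + A^-8 - A^-4 + 2 - A^4 + A^8, w = +4]
V(D2) = x + x^3 - x^4  (w +4, c 14, <D> = -A^-4 + 1 + A^8)
D3 (bracket -A^-6 + A^-2 - A^2 + 2A^6 - A^10 + A^14; 12 crossings at w = +6): V = x - x^2 + 2x^3 - x^4 + x^5 - x^6
V(D4) = x - x^2 + 2x^3 - x^4 + x^5 - x^6  (w +6, c 14, <D> = -A^-6 + A^-2 - A^2 + 2A^6 - A^10 + A^14)
V(D5) = x - x^2 + 2x^3 - x^4 + x^5 - x^6  (w +6, c 12, <D> = -A^-6 + A^-2 - A^2 + 2A^6 - A^10 + A^14)
note: comparing 5 Jones polynomials yields 2 groups


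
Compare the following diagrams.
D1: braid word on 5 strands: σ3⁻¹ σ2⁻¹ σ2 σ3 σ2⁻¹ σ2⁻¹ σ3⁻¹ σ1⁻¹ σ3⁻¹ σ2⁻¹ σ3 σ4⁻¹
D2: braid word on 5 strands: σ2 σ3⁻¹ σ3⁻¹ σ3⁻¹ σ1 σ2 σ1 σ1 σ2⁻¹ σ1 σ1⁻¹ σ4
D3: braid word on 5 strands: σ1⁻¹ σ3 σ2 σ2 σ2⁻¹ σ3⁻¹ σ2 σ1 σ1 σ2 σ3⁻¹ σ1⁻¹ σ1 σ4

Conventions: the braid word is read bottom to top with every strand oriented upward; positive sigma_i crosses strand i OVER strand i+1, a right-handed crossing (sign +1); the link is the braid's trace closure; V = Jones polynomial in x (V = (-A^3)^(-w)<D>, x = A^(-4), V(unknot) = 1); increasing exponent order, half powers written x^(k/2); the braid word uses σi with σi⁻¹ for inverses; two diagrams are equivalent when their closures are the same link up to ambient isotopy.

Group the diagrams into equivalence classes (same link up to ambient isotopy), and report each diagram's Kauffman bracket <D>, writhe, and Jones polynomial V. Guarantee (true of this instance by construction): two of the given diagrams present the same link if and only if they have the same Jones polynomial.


grouping into links: {D1} | {D2} | {D3}
V(D1) = -x^-6 + x^-5 - x^-4 + 2x^-3 - x^-2 + x^-1  (w -6, c 12, <D> = A^-14 - A^-10 + 2A^-6 - A^-2 + A^2 - A^6)
V(D2) = -x^-3 + x^-2 - x^-1 + 3 - x + x^2 - x^3  [12 crossings, <D> = -A^-6 + A^-2 - A^2 + 3A^6 - A^10 + A^14 - A^18, w = +2]
V(D3) = x - x^2 + 2x^3 - x^4 + x^5 - x^6  (w +4, c 14, <D> = -A^-12 + A^-8 - A^-4 + 2 - A^4 + A^8)
key observation: V(x) takes 3 values over 3 diagrams, fixing the grouping


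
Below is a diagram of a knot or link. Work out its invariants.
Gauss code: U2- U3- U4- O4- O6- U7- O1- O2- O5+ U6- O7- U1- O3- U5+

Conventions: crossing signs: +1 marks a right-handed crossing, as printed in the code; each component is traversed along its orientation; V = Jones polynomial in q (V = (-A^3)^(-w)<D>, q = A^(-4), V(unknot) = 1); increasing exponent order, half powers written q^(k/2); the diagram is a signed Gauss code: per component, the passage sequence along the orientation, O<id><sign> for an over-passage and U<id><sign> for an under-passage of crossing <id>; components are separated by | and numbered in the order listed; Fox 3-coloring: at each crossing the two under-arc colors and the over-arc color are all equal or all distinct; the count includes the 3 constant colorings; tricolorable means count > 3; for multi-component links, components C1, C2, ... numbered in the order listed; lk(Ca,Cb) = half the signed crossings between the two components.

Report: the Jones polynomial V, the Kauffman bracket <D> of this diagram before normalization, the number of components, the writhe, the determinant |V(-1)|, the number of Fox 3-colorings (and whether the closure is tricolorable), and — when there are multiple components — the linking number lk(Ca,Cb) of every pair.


V = -q^-4 + q^-3 + q^-1
<D> = -A^-11 - A^-3 + A (w = -5)
1 component over 7 crossings, w = -5
9 Fox colorings among 3^7, |V(-1)| = 3: tricolorable
why: |V(-1)| = 3: so tricolorable, since 3 divides 3


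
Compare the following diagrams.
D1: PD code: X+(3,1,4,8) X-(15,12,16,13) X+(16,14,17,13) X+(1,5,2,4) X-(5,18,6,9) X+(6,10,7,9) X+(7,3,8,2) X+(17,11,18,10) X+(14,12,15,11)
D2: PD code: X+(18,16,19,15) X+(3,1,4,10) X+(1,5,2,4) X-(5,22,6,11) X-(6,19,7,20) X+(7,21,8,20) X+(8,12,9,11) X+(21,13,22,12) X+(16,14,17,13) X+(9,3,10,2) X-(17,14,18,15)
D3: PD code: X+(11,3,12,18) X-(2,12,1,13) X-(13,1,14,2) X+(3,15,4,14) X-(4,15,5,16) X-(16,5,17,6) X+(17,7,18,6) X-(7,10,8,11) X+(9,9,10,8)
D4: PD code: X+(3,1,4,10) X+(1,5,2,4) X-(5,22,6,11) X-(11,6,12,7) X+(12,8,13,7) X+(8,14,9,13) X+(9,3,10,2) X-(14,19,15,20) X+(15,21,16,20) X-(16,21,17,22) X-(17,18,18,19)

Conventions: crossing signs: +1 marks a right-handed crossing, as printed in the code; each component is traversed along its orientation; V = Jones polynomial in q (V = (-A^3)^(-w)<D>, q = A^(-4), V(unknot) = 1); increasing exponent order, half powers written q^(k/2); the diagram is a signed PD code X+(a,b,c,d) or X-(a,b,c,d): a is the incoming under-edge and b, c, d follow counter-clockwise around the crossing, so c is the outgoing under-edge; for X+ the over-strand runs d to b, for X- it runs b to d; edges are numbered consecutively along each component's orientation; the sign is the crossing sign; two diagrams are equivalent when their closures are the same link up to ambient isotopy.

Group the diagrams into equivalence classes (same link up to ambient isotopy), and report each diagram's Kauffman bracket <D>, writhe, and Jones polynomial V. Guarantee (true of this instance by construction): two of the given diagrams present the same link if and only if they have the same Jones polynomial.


grouping into links: {D1, D2, D4} | {D3}
V(D1) = -q^(1/2) - q^(3/2) - q^(5/2) + q^(9/2)  (w +5, c 9, <D> = -A^-3 + A^5 + A^9 + A^13)
D2 (bracket -A^-3 + A^5 + A^9 + A^13; 11 crossings at w = +5): V = -q^(1/2) - q^(3/2) - q^(5/2) + q^(9/2)
V(D3) = -q^(-5/2) - q^(-1/2)  (w -1, c 9, <D> = A^-1 + A^7)
V(D4) = -q^(1/2) - q^(3/2) - q^(5/2) + q^(9/2)  (w +1, c 11, <D> = -A^-15 + A^-7 + A^-3 + A)
why: V(q) takes 2 values over 4 diagrams, fixing the grouping


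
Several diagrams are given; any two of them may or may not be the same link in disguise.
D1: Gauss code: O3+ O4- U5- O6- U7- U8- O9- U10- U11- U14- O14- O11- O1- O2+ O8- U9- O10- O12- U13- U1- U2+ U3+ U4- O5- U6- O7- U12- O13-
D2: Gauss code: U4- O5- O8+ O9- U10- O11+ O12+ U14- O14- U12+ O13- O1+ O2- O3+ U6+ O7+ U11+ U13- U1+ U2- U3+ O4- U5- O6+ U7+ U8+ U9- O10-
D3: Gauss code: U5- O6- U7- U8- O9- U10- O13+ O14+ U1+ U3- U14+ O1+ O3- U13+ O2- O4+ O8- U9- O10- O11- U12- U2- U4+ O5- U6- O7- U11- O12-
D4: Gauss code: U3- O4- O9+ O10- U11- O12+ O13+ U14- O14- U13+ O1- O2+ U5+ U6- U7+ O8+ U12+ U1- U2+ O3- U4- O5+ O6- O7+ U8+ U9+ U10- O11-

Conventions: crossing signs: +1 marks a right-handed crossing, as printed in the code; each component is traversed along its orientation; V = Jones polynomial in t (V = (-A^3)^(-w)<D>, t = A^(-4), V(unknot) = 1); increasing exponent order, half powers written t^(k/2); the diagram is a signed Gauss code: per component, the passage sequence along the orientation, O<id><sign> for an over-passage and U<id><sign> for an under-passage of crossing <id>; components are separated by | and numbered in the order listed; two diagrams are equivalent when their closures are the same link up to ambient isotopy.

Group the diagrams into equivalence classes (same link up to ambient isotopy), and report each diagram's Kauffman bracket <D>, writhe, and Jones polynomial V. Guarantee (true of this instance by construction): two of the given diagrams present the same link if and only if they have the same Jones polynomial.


classes: {D1, D3} | {D2, D4}
V(D1) = t^-11 - 2t^-10 + 2t^-9 - 3t^-8 + 2t^-7 - 2t^-6 + 2t^-5 + t^-3  [14 crossings, <D> = A^-18 + 2A^-10 - 2A^-6 + 2A^-2 - 3A^2 + 2A^6 - 2A^10 + A^14, w = -10]
V(D2) = -t^-3 + 2t^-2 - 2t^-1 + 3 - 2t + 2t^2 - t^3  (w 0, c 14, <D> = -A^-12 + 2A^-8 - 2A^-4 + 3 - 2A^4 + 2A^8 - A^12)
D3 (bracket A^-6 + 2A^2 - 2A^6 + 2A^10 - 3A^14 + 2A^18 - 2A^22 + A^26; 14 crossings at w = -6): V = t^-11 - 2t^-10 + 2t^-9 - 3t^-8 + 2t^-7 - 2t^-6 + 2t^-5 + t^-3
V(D4) = -t^-3 + 2t^-2 - 2t^-1 + 3 - 2t + 2t^2 - t^3  [14 crossings, <D> = -A^-12 + 2A^-8 - 2A^-4 + 3 - 2A^4 + 2A^8 - A^12, w = 0]
note: 2 values of V(t) split the 4 diagrams


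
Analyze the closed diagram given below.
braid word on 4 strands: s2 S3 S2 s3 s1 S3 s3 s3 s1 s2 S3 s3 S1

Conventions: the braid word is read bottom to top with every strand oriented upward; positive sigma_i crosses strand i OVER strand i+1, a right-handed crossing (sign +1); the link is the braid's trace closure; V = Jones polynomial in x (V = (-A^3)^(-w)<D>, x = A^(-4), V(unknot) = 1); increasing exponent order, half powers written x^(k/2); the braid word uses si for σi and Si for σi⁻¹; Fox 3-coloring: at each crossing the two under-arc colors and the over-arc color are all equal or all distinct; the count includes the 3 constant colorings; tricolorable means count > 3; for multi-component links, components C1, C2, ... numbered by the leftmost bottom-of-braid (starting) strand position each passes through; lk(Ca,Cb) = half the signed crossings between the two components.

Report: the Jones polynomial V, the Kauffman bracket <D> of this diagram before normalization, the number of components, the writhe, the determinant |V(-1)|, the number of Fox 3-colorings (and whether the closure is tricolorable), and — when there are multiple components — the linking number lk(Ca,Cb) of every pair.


V(x) = x - x^2 + 2x^3 - x^4 + x^5 - x^6
bracket: A^-15 - A^-11 + A^-7 - 2A^-3 + A - A^5, w = +3
1 component, writhe +3, over 13 crossings
det 7, colorings 3 of 3^13 — not tricolorable
observation: free reduction leaves σ2 σ3⁻¹ σ2⁻¹ σ3 σ1 σ3 σ1 σ2 σ1⁻¹ of the original 13 letters


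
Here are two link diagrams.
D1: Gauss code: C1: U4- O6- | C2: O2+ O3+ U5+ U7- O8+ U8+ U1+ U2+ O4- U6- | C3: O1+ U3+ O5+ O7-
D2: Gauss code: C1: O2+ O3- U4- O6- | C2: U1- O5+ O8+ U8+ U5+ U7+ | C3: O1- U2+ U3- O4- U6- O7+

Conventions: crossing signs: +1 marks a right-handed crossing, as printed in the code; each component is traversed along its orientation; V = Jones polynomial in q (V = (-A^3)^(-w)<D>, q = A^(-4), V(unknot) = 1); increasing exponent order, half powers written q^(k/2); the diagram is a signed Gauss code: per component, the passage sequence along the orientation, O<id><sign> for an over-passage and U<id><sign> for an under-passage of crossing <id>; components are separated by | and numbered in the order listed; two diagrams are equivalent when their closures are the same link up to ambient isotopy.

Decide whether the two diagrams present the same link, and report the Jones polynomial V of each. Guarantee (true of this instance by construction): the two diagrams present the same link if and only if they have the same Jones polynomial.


equivalent: no
D1 (bracket A^-2 + 2A^6 + A^14; 8 crossings at w = +2): V = q^-2 + 2 + q^2
V(D2) = q^-3 + q^-2 + q^-1 + 1  [8 crossings, <D> = 1 + A^4 + A^8 + A^12, w = 0]
observation: 2 values of V(q) split the 2 diagrams


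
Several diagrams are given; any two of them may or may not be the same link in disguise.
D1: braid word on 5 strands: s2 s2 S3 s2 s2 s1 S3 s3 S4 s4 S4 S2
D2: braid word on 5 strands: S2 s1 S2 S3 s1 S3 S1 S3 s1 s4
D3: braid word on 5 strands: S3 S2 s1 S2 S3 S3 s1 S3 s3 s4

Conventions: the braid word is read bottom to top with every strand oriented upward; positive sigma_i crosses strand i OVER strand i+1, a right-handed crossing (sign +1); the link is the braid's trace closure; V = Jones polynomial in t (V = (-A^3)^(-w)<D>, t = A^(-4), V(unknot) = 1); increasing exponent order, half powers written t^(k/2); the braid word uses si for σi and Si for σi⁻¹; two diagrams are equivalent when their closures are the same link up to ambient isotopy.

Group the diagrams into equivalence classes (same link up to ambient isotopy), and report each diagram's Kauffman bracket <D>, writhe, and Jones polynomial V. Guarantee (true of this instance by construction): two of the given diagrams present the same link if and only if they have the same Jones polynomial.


classes: {D1} | {D2, D3}
V(D1) = t + t^3 - t^4  [12 crossings, <D> = -A^-10 + A^-6 + A^2, w = +2]
D2 (bracket A^-10 - A^-6 + 2A^-2 - 3A^2 + 3A^6 - 2A^10 + 2A^14 - A^18; 10 crossings at w = -2): V = -t^-6 + 2t^-5 - 2t^-4 + 3t^-3 - 3t^-2 + 2t^-1 - 1 + t
V(D3) = -t^-6 + 2t^-5 - 2t^-4 + 3t^-3 - 3t^-2 + 2t^-1 - 1 + t  (w -2, c 10, <D> = A^-10 - A^-6 + 2A^-2 - 3A^2 + 3A^6 - 2A^10 + 2A^14 - A^18)
insight: comparing 3 Jones polynomials yields 2 groups


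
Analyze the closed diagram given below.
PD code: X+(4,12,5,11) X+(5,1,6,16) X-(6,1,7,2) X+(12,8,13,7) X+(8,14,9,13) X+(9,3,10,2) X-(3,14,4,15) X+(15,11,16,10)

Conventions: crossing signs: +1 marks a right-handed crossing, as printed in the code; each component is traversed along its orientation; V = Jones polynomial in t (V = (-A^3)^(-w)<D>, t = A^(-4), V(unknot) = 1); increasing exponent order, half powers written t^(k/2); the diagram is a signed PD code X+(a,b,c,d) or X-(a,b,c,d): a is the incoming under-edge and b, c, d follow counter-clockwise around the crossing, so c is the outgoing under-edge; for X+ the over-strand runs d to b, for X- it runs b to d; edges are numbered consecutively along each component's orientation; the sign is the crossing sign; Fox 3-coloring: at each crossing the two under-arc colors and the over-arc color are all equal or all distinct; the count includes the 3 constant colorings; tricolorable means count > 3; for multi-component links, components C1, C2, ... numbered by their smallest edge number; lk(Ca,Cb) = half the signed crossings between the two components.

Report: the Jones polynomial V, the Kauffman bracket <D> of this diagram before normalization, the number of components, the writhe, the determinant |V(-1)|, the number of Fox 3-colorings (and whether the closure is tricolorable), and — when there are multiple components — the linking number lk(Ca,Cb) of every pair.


Jones polynomial: V(t) = t - t^2 + 2t^3 - t^4 + t^5 - t^6
<D> = -A^-12 + A^-8 - A^-4 + 2 - A^4 + A^8; writhe +4
components 1, writhe +4 (8 crossings)
3-colorings: 3 of 3^8, det 7 — not tricolorable
note: the span of V is 5, forcing >= 5 crossings in any diagram


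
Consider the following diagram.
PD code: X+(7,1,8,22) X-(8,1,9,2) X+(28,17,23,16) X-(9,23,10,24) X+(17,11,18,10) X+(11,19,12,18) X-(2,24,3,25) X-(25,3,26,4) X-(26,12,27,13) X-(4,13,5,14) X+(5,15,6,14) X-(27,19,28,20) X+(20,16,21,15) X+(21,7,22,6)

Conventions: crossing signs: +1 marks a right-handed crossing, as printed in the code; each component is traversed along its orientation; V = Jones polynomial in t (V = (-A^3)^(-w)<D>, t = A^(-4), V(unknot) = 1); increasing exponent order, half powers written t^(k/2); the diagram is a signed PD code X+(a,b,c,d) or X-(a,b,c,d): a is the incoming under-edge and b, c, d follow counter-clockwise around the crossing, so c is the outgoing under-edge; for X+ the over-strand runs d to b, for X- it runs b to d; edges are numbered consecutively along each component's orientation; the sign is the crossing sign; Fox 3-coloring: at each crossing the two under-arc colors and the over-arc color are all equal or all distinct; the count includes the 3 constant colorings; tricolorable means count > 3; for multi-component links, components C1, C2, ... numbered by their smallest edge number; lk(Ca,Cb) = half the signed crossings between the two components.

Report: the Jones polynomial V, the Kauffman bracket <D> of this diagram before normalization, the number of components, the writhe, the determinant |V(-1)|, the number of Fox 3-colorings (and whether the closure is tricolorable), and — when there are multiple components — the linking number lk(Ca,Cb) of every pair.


Jones polynomial: V(t) = -t^(-7/2) - 2t^(-3/2) + 2t^(-1/2) - 2t^(1/2) + 2t^(3/2) - 2t^(5/2) + t^(7/2)
<D> = A^-14 - 2A^-10 + 2A^-6 - 2A^-2 + 2A^2 - 2A^6 - A^14; writhe 0
components 2, writhe 0 (14 crossings)
linking number lk(C1,C2) = -2
3-colorings: 9 of 3^14, det 12 — tricolorable
note: the span of V is 7, within the link bound 14 + 2 - 1
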